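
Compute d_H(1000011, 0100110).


XOR: 1100101
Count of 1s: 4

4


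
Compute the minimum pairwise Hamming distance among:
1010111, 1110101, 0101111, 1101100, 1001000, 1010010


Comparing all pairs, minimum distance: 2
Can detect 1 errors, correct 0 errors

2


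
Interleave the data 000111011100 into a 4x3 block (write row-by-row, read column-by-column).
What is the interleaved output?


Matrix:
  000
  111
  011
  100
Read columns: 010101100110

010101100110


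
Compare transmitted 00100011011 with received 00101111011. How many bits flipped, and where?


XOR: 00001100000

2 error(s) at position(s): 4, 5


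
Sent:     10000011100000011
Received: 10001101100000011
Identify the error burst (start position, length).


XOR: 00001110000000000

Burst at position 4, length 3


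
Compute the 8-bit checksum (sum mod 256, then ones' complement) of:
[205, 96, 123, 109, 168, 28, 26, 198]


Sum = 953 mod 256 = 185
Complement = 70

70


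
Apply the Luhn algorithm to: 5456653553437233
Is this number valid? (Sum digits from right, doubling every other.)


Luhn sum = 62
62 mod 10 = 2

Invalid (Luhn sum mod 10 = 2)


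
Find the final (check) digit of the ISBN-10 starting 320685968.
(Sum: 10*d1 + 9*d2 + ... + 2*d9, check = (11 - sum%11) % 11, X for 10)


Weighted sum: 233
233 mod 11 = 2

Check digit: 9


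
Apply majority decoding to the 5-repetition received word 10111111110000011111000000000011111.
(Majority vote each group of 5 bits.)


Groups: 10111, 11111, 00000, 11111, 00000, 00000, 11111
Majority votes: 1101001

1101001


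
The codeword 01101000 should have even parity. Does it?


Number of 1s: 3

No, parity error (3 ones)


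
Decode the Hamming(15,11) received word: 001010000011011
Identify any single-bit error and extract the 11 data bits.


Syndrome = 0: no error detected

Data: 11000011011 (no errors)


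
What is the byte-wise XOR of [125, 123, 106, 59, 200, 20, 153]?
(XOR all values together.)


XOR chain: 125 ^ 123 ^ 106 ^ 59 ^ 200 ^ 20 ^ 153 = 18

18


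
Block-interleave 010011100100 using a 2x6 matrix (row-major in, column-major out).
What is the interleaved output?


Matrix:
  010011
  100100
Read columns: 011000011010

011000011010


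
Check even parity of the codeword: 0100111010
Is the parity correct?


Number of 1s: 5

No, parity error (5 ones)


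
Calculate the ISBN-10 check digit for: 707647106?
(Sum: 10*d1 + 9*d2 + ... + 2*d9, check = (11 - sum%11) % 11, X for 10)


Weighted sum: 243
243 mod 11 = 1

Check digit: X


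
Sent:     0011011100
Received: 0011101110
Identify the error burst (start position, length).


XOR: 0000110010

Burst at position 4, length 5


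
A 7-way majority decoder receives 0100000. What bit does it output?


Ones: 1 out of 7
Threshold: 4

0 (1/7 voted 1)


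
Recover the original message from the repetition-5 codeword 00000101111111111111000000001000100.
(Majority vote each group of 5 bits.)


Groups: 00000, 10111, 11111, 11111, 00000, 00010, 00100
Majority votes: 0111000

0111000


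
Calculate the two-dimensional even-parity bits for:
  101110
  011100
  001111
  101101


Row parities: 0100
Column parities: 010000

Row P: 0100, Col P: 010000, Corner: 1


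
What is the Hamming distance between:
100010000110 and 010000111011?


XOR: 110010111101
Count of 1s: 8

8


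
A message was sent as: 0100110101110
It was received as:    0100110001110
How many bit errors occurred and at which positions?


XOR: 0000000100000

1 error(s) at position(s): 7


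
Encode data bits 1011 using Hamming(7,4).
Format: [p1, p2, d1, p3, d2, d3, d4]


Parity bits: p1=0, p2=1, p3=0

0110011


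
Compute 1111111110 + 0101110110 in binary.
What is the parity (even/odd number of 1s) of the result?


1111111110 = 1022
0101110110 = 374
Sum = 1396 = 10101110100
1s count = 6

even parity (6 ones in 10101110100)


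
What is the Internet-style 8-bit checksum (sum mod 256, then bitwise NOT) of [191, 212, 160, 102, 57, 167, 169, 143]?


Sum = 1201 mod 256 = 177
Complement = 78

78


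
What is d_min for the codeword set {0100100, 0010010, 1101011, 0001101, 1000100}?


Comparing all pairs, minimum distance: 2
Can detect 1 errors, correct 0 errors

2


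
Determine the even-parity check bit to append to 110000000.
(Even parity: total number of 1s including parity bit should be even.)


Number of 1s in data: 2
Parity bit: 0

0


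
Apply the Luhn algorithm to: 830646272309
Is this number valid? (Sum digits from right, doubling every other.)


Luhn sum = 57
57 mod 10 = 7

Invalid (Luhn sum mod 10 = 7)


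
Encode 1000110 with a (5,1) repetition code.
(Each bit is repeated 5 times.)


Each bit -> 5 copies

11111000000000000000111111111100000


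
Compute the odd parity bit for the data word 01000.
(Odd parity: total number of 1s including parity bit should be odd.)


Number of 1s in data: 1
Parity bit: 0

0


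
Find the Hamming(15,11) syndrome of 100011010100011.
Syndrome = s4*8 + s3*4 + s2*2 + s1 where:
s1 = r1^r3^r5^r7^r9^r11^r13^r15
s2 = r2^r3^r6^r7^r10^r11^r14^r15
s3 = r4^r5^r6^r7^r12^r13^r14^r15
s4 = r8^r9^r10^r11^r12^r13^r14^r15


s1=1, s2=0, s3=0, s4=0

Syndrome = 1 (error at position 1)


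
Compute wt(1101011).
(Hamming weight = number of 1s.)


Counting 1s in 1101011

5


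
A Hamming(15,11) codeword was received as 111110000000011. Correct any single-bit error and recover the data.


Syndrome = 0: no error detected

Data: 11000000011 (no errors)


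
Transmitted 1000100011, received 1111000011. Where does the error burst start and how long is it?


XOR: 0111100000

Burst at position 1, length 4


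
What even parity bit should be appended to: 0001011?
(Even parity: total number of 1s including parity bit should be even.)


Number of 1s in data: 3
Parity bit: 1

1


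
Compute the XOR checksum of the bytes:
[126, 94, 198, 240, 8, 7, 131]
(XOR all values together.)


XOR chain: 126 ^ 94 ^ 198 ^ 240 ^ 8 ^ 7 ^ 131 = 154

154


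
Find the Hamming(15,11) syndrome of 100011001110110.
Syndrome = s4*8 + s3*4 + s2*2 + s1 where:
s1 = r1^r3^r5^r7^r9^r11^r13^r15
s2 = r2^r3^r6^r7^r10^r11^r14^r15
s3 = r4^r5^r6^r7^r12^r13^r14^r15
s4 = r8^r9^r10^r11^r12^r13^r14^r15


s1=1, s2=0, s3=0, s4=1

Syndrome = 9 (error at position 9)


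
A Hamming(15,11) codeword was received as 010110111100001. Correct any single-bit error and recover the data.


Syndrome = 0: no error detected

Data: 01011100001 (no errors)


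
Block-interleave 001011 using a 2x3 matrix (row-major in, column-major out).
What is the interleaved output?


Matrix:
  001
  011
Read columns: 000111

000111


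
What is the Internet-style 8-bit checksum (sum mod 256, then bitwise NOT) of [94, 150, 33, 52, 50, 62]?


Sum = 441 mod 256 = 185
Complement = 70

70


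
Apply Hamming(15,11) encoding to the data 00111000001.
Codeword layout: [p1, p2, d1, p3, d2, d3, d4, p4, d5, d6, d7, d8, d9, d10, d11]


Parity bits: p1=1, p2=1, p3=1, p4=0

110101101000001


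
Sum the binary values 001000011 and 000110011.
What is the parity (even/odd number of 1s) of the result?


001000011 = 67
000110011 = 51
Sum = 118 = 1110110
1s count = 5

odd parity (5 ones in 1110110)


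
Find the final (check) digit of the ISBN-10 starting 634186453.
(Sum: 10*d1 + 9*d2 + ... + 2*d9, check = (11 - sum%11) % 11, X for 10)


Weighted sum: 241
241 mod 11 = 10

Check digit: 1


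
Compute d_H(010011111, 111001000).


XOR: 101010111
Count of 1s: 6

6


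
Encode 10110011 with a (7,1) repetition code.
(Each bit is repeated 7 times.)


Each bit -> 7 copies

11111110000000111111111111110000000000000011111111111111


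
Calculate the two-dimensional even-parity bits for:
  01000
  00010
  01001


Row parities: 110
Column parities: 00011

Row P: 110, Col P: 00011, Corner: 0


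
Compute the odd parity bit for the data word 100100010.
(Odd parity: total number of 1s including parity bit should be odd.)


Number of 1s in data: 3
Parity bit: 0

0


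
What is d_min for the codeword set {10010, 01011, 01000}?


Comparing all pairs, minimum distance: 2
Can detect 1 errors, correct 0 errors

2


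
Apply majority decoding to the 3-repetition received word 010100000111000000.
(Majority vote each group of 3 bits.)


Groups: 010, 100, 000, 111, 000, 000
Majority votes: 000100

000100


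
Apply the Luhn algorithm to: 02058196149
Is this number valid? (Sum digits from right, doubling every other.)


Luhn sum = 45
45 mod 10 = 5

Invalid (Luhn sum mod 10 = 5)


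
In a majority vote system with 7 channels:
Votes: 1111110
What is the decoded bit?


Ones: 6 out of 7
Threshold: 4

1 (6/7 voted 1)


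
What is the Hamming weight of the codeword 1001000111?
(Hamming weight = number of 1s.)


Counting 1s in 1001000111

5


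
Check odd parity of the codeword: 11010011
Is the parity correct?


Number of 1s: 5

Yes, parity is correct (5 ones)


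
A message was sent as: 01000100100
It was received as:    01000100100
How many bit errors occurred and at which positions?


XOR: 00000000000

0 errors (received matches sent)


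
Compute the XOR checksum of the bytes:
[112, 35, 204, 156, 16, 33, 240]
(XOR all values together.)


XOR chain: 112 ^ 35 ^ 204 ^ 156 ^ 16 ^ 33 ^ 240 = 194

194


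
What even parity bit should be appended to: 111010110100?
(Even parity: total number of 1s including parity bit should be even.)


Number of 1s in data: 7
Parity bit: 1

1


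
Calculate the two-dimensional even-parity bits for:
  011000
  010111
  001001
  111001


Row parities: 0000
Column parities: 111111

Row P: 0000, Col P: 111111, Corner: 0


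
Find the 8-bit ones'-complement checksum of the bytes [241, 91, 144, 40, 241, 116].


Sum = 873 mod 256 = 105
Complement = 150

150


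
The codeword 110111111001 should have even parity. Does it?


Number of 1s: 9

No, parity error (9 ones)


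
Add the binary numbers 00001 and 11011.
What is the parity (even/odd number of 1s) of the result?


00001 = 1
11011 = 27
Sum = 28 = 11100
1s count = 3

odd parity (3 ones in 11100)


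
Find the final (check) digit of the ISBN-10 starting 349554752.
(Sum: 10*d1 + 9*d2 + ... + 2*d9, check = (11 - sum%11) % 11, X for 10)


Weighted sum: 270
270 mod 11 = 6

Check digit: 5


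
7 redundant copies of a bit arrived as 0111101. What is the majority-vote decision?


Ones: 5 out of 7
Threshold: 4

1 (5/7 voted 1)


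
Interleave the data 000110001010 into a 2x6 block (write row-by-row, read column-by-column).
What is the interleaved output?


Matrix:
  000110
  001010
Read columns: 000001101100

000001101100


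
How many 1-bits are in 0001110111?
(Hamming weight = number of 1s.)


Counting 1s in 0001110111

6


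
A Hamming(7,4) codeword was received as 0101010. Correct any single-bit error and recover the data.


Syndrome = 0: no error detected

Data: 0010 (no errors)


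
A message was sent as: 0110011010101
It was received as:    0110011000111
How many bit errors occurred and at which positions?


XOR: 0000000010010

2 error(s) at position(s): 8, 11


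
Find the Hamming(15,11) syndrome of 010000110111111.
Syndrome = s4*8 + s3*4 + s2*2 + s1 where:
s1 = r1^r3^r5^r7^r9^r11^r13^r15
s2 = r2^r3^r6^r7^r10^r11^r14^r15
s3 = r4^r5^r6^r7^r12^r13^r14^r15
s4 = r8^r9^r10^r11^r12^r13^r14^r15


s1=0, s2=0, s3=1, s4=1

Syndrome = 12 (error at position 12)


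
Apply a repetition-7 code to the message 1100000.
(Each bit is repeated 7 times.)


Each bit -> 7 copies

1111111111111100000000000000000000000000000000000


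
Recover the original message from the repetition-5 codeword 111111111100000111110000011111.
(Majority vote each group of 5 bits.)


Groups: 11111, 11111, 00000, 11111, 00000, 11111
Majority votes: 110101

110101


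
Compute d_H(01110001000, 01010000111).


XOR: 00100001111
Count of 1s: 5

5


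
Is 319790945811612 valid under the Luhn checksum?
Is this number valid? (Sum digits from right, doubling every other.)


Luhn sum = 70
70 mod 10 = 0

Valid (Luhn sum mod 10 = 0)


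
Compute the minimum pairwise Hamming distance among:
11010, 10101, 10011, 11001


Comparing all pairs, minimum distance: 2
Can detect 1 errors, correct 0 errors

2


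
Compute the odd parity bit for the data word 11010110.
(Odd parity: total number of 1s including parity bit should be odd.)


Number of 1s in data: 5
Parity bit: 0

0


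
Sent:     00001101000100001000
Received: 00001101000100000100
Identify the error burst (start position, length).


XOR: 00000000000000001100

Burst at position 16, length 2


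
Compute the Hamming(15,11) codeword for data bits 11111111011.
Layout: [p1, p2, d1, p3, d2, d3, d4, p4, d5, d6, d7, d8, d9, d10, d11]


Parity bits: p1=0, p2=1, p3=0, p4=0

011011101111011


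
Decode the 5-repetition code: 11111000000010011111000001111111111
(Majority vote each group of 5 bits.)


Groups: 11111, 00000, 00100, 11111, 00000, 11111, 11111
Majority votes: 1001011

1001011


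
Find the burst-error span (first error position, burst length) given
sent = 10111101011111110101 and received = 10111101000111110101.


XOR: 00000000011000000000

Burst at position 9, length 2


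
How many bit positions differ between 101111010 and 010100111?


XOR: 111011101
Count of 1s: 7

7


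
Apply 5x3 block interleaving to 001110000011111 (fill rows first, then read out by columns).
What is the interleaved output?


Matrix:
  001
  110
  000
  011
  111
Read columns: 010010101110011

010010101110011


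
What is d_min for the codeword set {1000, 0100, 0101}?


Comparing all pairs, minimum distance: 1
Can detect 0 errors, correct 0 errors

1


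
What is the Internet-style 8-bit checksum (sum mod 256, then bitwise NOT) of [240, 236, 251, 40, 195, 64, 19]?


Sum = 1045 mod 256 = 21
Complement = 234

234


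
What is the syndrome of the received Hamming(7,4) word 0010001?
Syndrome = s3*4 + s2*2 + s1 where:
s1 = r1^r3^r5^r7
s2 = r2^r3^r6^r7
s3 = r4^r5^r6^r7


s1=0, s2=0, s3=1

Syndrome = 4 (error at position 4)


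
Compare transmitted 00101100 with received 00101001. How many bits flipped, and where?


XOR: 00000101

2 error(s) at position(s): 5, 7


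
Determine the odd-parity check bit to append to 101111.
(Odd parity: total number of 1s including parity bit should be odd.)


Number of 1s in data: 5
Parity bit: 0

0


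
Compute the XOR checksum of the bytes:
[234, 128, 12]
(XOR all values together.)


XOR chain: 234 ^ 128 ^ 12 = 102

102


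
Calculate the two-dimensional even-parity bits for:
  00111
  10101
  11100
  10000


Row parities: 1111
Column parities: 11110

Row P: 1111, Col P: 11110, Corner: 0


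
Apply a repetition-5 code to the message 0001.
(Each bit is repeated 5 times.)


Each bit -> 5 copies

00000000000000011111


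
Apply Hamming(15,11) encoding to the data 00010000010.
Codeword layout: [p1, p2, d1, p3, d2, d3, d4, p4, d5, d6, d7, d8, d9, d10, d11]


Parity bits: p1=1, p2=0, p3=0, p4=1

100000110000010


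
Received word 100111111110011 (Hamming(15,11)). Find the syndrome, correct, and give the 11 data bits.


Syndrome = 0: no error detected

Data: 01111110011 (no errors)


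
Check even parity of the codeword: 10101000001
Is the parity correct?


Number of 1s: 4

Yes, parity is correct (4 ones)


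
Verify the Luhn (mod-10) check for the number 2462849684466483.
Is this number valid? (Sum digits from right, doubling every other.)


Luhn sum = 81
81 mod 10 = 1

Invalid (Luhn sum mod 10 = 1)


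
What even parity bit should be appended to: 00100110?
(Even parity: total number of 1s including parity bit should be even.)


Number of 1s in data: 3
Parity bit: 1

1


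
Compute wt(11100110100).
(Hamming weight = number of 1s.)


Counting 1s in 11100110100

6


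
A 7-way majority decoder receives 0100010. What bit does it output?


Ones: 2 out of 7
Threshold: 4

0 (2/7 voted 1)


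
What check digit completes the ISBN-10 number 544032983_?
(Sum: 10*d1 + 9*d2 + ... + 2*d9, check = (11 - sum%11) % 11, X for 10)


Weighted sum: 212
212 mod 11 = 3

Check digit: 8


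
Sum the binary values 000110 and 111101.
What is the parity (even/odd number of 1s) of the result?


000110 = 6
111101 = 61
Sum = 67 = 1000011
1s count = 3

odd parity (3 ones in 1000011)


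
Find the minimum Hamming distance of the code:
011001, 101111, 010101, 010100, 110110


Comparing all pairs, minimum distance: 1
Can detect 0 errors, correct 0 errors

1


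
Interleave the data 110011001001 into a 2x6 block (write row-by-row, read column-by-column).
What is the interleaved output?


Matrix:
  110011
  001001
Read columns: 101001001011

101001001011


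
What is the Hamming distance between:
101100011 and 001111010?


XOR: 100011001
Count of 1s: 4

4


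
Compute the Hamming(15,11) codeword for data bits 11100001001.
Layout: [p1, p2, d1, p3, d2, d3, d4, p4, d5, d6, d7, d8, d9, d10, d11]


Parity bits: p1=1, p2=1, p3=0, p4=0

111011000001001


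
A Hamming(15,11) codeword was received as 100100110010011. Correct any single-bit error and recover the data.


Syndrome = 0: no error detected

Data: 00010010011 (no errors)


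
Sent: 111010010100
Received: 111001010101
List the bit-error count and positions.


XOR: 000011000001

3 error(s) at position(s): 4, 5, 11


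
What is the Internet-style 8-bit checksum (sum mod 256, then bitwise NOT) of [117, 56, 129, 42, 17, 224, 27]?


Sum = 612 mod 256 = 100
Complement = 155

155


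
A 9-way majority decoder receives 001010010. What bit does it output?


Ones: 3 out of 9
Threshold: 5

0 (3/9 voted 1)


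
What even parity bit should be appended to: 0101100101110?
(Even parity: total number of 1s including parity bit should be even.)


Number of 1s in data: 7
Parity bit: 1

1


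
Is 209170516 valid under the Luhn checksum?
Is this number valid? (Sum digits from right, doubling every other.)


Luhn sum = 33
33 mod 10 = 3

Invalid (Luhn sum mod 10 = 3)


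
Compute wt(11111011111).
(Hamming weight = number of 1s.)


Counting 1s in 11111011111

10


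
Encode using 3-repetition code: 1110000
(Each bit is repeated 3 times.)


Each bit -> 3 copies

111111111000000000000


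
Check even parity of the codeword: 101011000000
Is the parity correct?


Number of 1s: 4

Yes, parity is correct (4 ones)


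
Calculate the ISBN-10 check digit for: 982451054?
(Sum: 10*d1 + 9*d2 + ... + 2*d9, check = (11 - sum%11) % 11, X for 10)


Weighted sum: 264
264 mod 11 = 0

Check digit: 0


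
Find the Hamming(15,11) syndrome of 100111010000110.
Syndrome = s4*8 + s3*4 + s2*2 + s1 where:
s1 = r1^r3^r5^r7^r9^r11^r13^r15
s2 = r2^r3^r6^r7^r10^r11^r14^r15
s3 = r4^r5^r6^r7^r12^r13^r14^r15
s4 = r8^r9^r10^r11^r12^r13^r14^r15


s1=1, s2=0, s3=1, s4=1

Syndrome = 13 (error at position 13)


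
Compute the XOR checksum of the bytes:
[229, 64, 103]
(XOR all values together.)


XOR chain: 229 ^ 64 ^ 103 = 194

194


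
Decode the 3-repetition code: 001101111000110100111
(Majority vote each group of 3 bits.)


Groups: 001, 101, 111, 000, 110, 100, 111
Majority votes: 0110101

0110101


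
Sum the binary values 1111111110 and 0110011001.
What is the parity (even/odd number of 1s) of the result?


1111111110 = 1022
0110011001 = 409
Sum = 1431 = 10110010111
1s count = 7

odd parity (7 ones in 10110010111)


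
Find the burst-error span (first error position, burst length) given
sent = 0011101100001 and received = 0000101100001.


XOR: 0011000000000

Burst at position 2, length 2


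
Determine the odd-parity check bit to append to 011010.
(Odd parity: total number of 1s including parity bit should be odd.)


Number of 1s in data: 3
Parity bit: 0

0


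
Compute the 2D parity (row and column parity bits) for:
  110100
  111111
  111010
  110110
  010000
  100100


Row parities: 100010
Column parities: 110011

Row P: 100010, Col P: 110011, Corner: 0


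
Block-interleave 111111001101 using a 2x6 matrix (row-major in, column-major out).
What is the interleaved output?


Matrix:
  111111
  001101
Read columns: 101011111011

101011111011


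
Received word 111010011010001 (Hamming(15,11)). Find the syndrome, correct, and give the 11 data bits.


Syndrome = 0: no error detected

Data: 11001010001 (no errors)


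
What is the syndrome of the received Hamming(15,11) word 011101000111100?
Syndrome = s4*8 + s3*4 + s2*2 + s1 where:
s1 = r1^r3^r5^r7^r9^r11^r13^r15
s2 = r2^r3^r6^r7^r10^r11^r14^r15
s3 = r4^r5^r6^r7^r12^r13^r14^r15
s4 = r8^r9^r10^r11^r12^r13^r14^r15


s1=1, s2=1, s3=0, s4=0

Syndrome = 3 (error at position 3)


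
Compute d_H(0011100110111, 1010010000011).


XOR: 1001110110100
Count of 1s: 7

7


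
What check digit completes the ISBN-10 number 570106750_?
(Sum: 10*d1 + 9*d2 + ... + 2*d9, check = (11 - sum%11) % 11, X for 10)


Weighted sum: 193
193 mod 11 = 6

Check digit: 5


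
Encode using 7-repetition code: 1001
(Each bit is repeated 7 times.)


Each bit -> 7 copies

1111111000000000000001111111


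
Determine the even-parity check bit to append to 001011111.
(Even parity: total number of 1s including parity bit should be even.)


Number of 1s in data: 6
Parity bit: 0

0


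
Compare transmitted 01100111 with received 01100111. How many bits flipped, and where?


XOR: 00000000

0 errors (received matches sent)


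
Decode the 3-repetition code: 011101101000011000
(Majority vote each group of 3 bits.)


Groups: 011, 101, 101, 000, 011, 000
Majority votes: 111010

111010


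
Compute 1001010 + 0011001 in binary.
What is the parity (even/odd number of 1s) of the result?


1001010 = 74
0011001 = 25
Sum = 99 = 1100011
1s count = 4

even parity (4 ones in 1100011)


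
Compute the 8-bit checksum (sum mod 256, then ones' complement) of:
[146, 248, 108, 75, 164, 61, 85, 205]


Sum = 1092 mod 256 = 68
Complement = 187

187


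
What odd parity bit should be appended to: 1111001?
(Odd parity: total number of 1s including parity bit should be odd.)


Number of 1s in data: 5
Parity bit: 0

0


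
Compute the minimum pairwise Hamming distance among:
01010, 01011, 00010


Comparing all pairs, minimum distance: 1
Can detect 0 errors, correct 0 errors

1


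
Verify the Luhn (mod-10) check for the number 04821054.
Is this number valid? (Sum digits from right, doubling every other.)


Luhn sum = 20
20 mod 10 = 0

Valid (Luhn sum mod 10 = 0)


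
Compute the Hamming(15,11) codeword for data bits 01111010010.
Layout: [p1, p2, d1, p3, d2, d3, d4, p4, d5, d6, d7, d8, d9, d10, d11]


Parity bits: p1=0, p2=0, p3=0, p4=1

000011111010010


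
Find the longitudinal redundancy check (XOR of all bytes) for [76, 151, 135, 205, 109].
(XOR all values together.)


XOR chain: 76 ^ 151 ^ 135 ^ 205 ^ 109 = 252

252


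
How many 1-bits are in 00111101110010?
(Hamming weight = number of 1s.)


Counting 1s in 00111101110010

8


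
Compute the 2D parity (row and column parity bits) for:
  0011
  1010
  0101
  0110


Row parities: 0000
Column parities: 1010

Row P: 0000, Col P: 1010, Corner: 0


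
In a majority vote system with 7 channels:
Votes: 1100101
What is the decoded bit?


Ones: 4 out of 7
Threshold: 4

1 (4/7 voted 1)


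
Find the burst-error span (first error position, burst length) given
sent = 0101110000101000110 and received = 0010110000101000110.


XOR: 0111000000000000000

Burst at position 1, length 3


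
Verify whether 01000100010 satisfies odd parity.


Number of 1s: 3

Yes, parity is correct (3 ones)


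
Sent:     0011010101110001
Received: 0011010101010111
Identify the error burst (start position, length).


XOR: 0000000000100110

Burst at position 10, length 5


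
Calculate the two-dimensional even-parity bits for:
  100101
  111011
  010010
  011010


Row parities: 1101
Column parities: 010110

Row P: 1101, Col P: 010110, Corner: 1


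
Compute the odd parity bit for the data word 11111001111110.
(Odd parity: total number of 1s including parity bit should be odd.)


Number of 1s in data: 11
Parity bit: 0

0


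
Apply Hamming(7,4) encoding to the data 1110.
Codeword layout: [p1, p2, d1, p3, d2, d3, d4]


Parity bits: p1=0, p2=0, p3=0

0010110


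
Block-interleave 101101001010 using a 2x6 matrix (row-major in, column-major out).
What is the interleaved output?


Matrix:
  101101
  001010
Read columns: 100011100110

100011100110


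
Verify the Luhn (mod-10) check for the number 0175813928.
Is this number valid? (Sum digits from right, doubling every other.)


Luhn sum = 46
46 mod 10 = 6

Invalid (Luhn sum mod 10 = 6)


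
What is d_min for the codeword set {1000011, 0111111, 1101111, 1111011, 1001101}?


Comparing all pairs, minimum distance: 2
Can detect 1 errors, correct 0 errors

2


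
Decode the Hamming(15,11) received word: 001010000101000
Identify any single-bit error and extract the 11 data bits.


Syndrome = 0: no error detected

Data: 11000101000 (no errors)


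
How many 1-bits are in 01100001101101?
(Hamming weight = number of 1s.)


Counting 1s in 01100001101101

7


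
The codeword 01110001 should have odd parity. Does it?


Number of 1s: 4

No, parity error (4 ones)


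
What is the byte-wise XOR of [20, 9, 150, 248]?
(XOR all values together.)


XOR chain: 20 ^ 9 ^ 150 ^ 248 = 115

115


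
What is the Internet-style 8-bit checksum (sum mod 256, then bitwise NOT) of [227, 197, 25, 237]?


Sum = 686 mod 256 = 174
Complement = 81

81


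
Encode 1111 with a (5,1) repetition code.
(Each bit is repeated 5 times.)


Each bit -> 5 copies

11111111111111111111


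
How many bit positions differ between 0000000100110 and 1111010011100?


XOR: 1111010111010
Count of 1s: 9

9


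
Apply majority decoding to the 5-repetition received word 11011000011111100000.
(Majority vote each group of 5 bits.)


Groups: 11011, 00001, 11111, 00000
Majority votes: 1010

1010


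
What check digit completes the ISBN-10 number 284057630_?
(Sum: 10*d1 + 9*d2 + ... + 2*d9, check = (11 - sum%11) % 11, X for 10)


Weighted sum: 222
222 mod 11 = 2

Check digit: 9


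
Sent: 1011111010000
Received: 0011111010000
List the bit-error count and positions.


XOR: 1000000000000

1 error(s) at position(s): 0


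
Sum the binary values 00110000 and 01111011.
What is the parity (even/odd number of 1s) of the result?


00110000 = 48
01111011 = 123
Sum = 171 = 10101011
1s count = 5

odd parity (5 ones in 10101011)


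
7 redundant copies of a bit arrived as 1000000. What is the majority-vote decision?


Ones: 1 out of 7
Threshold: 4

0 (1/7 voted 1)


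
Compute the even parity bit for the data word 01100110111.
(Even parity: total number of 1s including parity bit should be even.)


Number of 1s in data: 7
Parity bit: 1

1


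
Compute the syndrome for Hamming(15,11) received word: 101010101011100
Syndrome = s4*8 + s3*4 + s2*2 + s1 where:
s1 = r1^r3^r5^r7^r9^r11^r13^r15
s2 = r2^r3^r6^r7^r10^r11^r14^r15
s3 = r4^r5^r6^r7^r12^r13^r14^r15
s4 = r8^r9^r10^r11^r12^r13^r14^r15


s1=1, s2=1, s3=0, s4=0

Syndrome = 3 (error at position 3)


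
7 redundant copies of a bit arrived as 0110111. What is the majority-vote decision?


Ones: 5 out of 7
Threshold: 4

1 (5/7 voted 1)


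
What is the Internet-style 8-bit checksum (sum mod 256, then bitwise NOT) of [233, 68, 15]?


Sum = 316 mod 256 = 60
Complement = 195

195


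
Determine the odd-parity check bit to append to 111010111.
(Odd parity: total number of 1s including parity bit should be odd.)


Number of 1s in data: 7
Parity bit: 0

0


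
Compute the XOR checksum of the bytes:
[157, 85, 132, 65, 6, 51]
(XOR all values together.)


XOR chain: 157 ^ 85 ^ 132 ^ 65 ^ 6 ^ 51 = 56

56


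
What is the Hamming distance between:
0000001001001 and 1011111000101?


XOR: 1011110001100
Count of 1s: 7

7


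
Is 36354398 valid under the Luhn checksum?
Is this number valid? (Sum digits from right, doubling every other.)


Luhn sum = 51
51 mod 10 = 1

Invalid (Luhn sum mod 10 = 1)


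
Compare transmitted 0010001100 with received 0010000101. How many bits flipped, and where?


XOR: 0000001001

2 error(s) at position(s): 6, 9


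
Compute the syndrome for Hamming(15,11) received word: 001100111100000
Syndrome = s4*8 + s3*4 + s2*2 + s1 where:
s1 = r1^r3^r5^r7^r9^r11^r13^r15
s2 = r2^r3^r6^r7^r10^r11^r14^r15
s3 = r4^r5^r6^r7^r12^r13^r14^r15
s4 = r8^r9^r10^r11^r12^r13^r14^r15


s1=1, s2=1, s3=0, s4=1

Syndrome = 11 (error at position 11)


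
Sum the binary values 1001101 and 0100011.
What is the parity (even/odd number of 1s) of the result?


1001101 = 77
0100011 = 35
Sum = 112 = 1110000
1s count = 3

odd parity (3 ones in 1110000)


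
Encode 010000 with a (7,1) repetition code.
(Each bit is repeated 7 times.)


Each bit -> 7 copies

000000011111110000000000000000000000000000


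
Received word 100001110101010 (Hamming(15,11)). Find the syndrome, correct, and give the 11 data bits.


Syndrome = 0: no error detected

Data: 00110101010 (no errors)


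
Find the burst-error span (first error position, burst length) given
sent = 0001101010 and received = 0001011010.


XOR: 0000110000

Burst at position 4, length 2


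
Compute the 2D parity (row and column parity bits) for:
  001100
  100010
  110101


Row parities: 000
Column parities: 011011

Row P: 000, Col P: 011011, Corner: 0


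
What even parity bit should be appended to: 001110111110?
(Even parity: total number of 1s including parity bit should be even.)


Number of 1s in data: 8
Parity bit: 0

0


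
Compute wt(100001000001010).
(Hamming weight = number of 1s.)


Counting 1s in 100001000001010

4


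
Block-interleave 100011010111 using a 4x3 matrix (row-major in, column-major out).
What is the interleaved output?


Matrix:
  100
  011
  010
  111
Read columns: 100101110101

100101110101


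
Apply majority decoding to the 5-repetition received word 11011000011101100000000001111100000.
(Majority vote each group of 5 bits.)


Groups: 11011, 00001, 11011, 00000, 00000, 11111, 00000
Majority votes: 1010010

1010010


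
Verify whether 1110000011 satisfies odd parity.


Number of 1s: 5

Yes, parity is correct (5 ones)


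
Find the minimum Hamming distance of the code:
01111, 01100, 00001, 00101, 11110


Comparing all pairs, minimum distance: 1
Can detect 0 errors, correct 0 errors

1


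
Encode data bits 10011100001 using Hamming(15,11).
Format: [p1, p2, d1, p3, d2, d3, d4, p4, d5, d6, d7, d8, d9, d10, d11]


Parity bits: p1=0, p2=0, p3=0, p4=1

001000111100001


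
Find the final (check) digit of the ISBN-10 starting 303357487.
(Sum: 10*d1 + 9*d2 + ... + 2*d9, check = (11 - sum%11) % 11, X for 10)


Weighted sum: 194
194 mod 11 = 7

Check digit: 4


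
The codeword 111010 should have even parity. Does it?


Number of 1s: 4

Yes, parity is correct (4 ones)


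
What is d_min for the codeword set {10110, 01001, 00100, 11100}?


Comparing all pairs, minimum distance: 2
Can detect 1 errors, correct 0 errors

2


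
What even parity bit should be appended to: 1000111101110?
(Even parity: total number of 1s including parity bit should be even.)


Number of 1s in data: 8
Parity bit: 0

0


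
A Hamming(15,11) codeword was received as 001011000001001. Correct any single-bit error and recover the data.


Syndrome = 3: error at position 3

Data: 01100001001 (corrected bit 3)


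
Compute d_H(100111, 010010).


XOR: 110101
Count of 1s: 4

4


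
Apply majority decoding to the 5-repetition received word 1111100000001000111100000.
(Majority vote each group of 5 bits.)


Groups: 11111, 00000, 00100, 01111, 00000
Majority votes: 10010

10010


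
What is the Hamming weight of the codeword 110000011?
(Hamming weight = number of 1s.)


Counting 1s in 110000011

4


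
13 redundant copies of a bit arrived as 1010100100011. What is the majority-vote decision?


Ones: 6 out of 13
Threshold: 7

0 (6/13 voted 1)


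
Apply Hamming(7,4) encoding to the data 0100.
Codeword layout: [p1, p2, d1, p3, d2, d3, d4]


Parity bits: p1=1, p2=0, p3=1

1001100


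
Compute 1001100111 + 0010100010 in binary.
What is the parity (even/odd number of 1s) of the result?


1001100111 = 615
0010100010 = 162
Sum = 777 = 1100001001
1s count = 4

even parity (4 ones in 1100001001)


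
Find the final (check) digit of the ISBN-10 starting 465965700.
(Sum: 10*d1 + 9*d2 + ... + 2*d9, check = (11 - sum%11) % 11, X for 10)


Weighted sum: 286
286 mod 11 = 0

Check digit: 0


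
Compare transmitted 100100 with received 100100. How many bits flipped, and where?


XOR: 000000

0 errors (received matches sent)


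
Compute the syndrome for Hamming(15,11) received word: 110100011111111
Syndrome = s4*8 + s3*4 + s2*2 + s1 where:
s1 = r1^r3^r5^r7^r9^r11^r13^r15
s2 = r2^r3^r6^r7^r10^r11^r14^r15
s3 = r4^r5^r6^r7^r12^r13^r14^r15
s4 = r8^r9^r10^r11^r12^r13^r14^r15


s1=1, s2=1, s3=1, s4=0

Syndrome = 7 (error at position 7)


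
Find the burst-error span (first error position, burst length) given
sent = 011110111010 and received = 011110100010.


XOR: 000000011000

Burst at position 7, length 2


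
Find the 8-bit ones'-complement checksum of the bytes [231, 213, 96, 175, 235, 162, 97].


Sum = 1209 mod 256 = 185
Complement = 70

70


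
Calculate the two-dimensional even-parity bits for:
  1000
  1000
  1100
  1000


Row parities: 1101
Column parities: 0100

Row P: 1101, Col P: 0100, Corner: 1


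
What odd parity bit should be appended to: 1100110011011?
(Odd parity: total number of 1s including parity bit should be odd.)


Number of 1s in data: 8
Parity bit: 1

1


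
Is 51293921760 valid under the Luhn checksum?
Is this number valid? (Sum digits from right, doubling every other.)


Luhn sum = 44
44 mod 10 = 4

Invalid (Luhn sum mod 10 = 4)


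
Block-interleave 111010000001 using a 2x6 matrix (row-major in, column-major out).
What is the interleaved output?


Matrix:
  111010
  000001
Read columns: 101010001001

101010001001


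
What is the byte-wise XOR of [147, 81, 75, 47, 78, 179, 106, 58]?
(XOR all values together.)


XOR chain: 147 ^ 81 ^ 75 ^ 47 ^ 78 ^ 179 ^ 106 ^ 58 = 11

11


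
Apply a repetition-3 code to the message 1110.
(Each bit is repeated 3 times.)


Each bit -> 3 copies

111111111000


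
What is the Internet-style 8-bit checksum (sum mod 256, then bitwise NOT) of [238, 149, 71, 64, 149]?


Sum = 671 mod 256 = 159
Complement = 96

96


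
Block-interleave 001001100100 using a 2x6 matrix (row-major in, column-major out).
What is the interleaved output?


Matrix:
  001001
  100100
Read columns: 010010010010

010010010010


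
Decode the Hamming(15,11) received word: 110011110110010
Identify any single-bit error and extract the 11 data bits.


Syndrome = 0: no error detected

Data: 01110110010 (no errors)


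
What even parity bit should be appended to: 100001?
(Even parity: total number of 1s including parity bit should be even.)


Number of 1s in data: 2
Parity bit: 0

0


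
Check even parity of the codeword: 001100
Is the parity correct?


Number of 1s: 2

Yes, parity is correct (2 ones)


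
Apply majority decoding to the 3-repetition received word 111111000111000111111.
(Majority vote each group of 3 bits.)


Groups: 111, 111, 000, 111, 000, 111, 111
Majority votes: 1101011

1101011


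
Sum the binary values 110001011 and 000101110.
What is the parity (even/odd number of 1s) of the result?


110001011 = 395
000101110 = 46
Sum = 441 = 110111001
1s count = 6

even parity (6 ones in 110111001)


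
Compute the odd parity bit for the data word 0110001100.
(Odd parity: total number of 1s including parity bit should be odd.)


Number of 1s in data: 4
Parity bit: 1

1


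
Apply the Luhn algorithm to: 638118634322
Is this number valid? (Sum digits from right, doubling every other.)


Luhn sum = 47
47 mod 10 = 7

Invalid (Luhn sum mod 10 = 7)


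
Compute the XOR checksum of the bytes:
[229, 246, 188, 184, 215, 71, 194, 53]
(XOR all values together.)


XOR chain: 229 ^ 246 ^ 188 ^ 184 ^ 215 ^ 71 ^ 194 ^ 53 = 112

112


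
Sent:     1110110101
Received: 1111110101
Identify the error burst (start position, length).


XOR: 0001000000

Burst at position 3, length 1


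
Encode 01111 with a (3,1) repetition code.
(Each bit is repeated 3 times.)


Each bit -> 3 copies

000111111111111


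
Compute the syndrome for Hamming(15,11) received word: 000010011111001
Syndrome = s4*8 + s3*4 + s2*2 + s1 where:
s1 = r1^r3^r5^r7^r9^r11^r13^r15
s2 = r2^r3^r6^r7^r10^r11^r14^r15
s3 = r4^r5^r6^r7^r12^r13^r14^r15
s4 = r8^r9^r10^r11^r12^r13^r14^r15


s1=0, s2=1, s3=1, s4=0

Syndrome = 6 (error at position 6)


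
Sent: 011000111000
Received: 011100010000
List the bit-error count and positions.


XOR: 000100101000

3 error(s) at position(s): 3, 6, 8


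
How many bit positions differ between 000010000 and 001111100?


XOR: 001101100
Count of 1s: 4

4


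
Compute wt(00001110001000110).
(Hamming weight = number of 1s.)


Counting 1s in 00001110001000110

6


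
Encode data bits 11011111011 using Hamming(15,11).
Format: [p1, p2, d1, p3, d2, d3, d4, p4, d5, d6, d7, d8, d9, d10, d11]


Parity bits: p1=0, p2=0, p3=1, p4=0

001110101111011


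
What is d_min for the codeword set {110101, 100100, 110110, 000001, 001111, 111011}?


Comparing all pairs, minimum distance: 2
Can detect 1 errors, correct 0 errors

2


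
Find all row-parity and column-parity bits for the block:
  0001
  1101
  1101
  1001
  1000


Row parities: 11101
Column parities: 0000

Row P: 11101, Col P: 0000, Corner: 0


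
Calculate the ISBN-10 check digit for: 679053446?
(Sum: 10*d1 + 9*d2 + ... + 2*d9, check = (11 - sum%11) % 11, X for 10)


Weighted sum: 280
280 mod 11 = 5

Check digit: 6


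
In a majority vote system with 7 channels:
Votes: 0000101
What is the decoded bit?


Ones: 2 out of 7
Threshold: 4

0 (2/7 voted 1)


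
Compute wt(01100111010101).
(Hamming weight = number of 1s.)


Counting 1s in 01100111010101

8


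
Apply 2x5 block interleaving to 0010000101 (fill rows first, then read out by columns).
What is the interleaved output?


Matrix:
  00100
  00101
Read columns: 0000110001

0000110001


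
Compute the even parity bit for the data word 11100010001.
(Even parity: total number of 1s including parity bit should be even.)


Number of 1s in data: 5
Parity bit: 1

1


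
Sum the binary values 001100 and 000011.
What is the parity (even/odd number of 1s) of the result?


001100 = 12
000011 = 3
Sum = 15 = 1111
1s count = 4

even parity (4 ones in 1111)


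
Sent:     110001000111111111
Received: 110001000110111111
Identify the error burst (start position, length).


XOR: 000000000001000000

Burst at position 11, length 1


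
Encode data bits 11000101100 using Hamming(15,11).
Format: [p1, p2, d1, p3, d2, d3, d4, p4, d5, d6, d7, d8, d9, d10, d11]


Parity bits: p1=1, p2=0, p3=1, p4=1

101110010101100
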